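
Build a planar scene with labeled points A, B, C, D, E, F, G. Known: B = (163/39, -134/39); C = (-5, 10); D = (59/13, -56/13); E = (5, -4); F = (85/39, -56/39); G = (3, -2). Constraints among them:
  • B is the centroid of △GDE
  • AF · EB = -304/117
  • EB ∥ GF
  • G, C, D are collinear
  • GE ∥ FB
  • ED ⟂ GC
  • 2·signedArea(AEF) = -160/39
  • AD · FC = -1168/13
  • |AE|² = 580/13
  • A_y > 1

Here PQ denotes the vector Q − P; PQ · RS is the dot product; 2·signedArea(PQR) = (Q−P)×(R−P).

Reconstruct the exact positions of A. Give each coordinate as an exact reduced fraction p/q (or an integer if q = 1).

1. A_x = 11/13  [AF · EB = -304/117 ∩ AD · FC = -1168/13]
2. A_y = 16/13  [AF · EB = -304/117 ∩ AD · FC = -1168/13]
   → A = (11/13, 16/13)

A = (11/13, 16/13)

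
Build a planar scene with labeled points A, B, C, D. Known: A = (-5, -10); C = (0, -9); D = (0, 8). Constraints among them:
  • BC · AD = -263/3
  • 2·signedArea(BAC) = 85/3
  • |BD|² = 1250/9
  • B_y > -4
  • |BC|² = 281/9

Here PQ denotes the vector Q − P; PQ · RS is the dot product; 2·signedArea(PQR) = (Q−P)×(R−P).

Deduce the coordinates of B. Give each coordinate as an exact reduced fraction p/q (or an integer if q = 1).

B = (-5/3, -11/3)

1. B_x = -5/3  [2·signedArea(BAC) = 85/3 ∩ BC · AD = -263/3]
2. B_y = -11/3  [2·signedArea(BAC) = 85/3 ∩ BC · AD = -263/3]
   → B = (-5/3, -11/3)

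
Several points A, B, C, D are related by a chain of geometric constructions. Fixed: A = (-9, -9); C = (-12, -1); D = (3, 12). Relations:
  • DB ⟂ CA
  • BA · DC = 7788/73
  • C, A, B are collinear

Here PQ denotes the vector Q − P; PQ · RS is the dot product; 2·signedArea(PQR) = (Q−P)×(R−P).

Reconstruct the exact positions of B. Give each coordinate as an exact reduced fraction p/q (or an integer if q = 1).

B = (-1053/73, 399/73)

1. B_x = -1053/73  [C, A, B are collinear ∩ DB ⟂ CA]
2. B_y = 399/73  [C, A, B are collinear ∩ DB ⟂ CA]
   → B = (-1053/73, 399/73)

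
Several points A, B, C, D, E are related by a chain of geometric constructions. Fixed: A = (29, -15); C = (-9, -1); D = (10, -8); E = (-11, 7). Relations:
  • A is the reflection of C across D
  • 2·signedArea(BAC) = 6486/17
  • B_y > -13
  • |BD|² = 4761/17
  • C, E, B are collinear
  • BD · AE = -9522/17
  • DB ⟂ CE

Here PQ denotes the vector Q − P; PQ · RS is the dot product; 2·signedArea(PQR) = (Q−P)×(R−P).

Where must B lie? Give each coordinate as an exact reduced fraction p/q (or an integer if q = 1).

1. B_x = -106/17  [C, E, B are collinear ∩ DB ⟂ CE]
2. B_y = -205/17  [C, E, B are collinear ∩ DB ⟂ CE]
   → B = (-106/17, -205/17)

B = (-106/17, -205/17)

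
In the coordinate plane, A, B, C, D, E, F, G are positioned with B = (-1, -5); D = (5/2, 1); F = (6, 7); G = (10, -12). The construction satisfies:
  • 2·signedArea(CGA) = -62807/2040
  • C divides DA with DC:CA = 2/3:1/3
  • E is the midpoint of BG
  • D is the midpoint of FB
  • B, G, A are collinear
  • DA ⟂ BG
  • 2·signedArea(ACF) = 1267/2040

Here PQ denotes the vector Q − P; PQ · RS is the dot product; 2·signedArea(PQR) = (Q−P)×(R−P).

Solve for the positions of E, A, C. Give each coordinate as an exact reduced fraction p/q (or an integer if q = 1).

1. E_x = 9/2  [E is the midpoint of BG]
2. E_y = -17/2  [E is the midpoint of BG]
   → E = (9/2, -17/2)
3. A_x = -417/340  [B, G, A are collinear ∩ DA ⟂ BG]
4. A_y = -1651/340  [B, G, A are collinear ∩ DA ⟂ BG]
   → A = (-417/340, -1651/340)
5. C_x = 4/255  [C divides DA with DC:CA = 2/3:1/3]
6. C_y = -1481/510  [C divides DA with DC:CA = 2/3:1/3]
   → C = (4/255, -1481/510)

A = (-417/340, -1651/340)
C = (4/255, -1481/510)
E = (9/2, -17/2)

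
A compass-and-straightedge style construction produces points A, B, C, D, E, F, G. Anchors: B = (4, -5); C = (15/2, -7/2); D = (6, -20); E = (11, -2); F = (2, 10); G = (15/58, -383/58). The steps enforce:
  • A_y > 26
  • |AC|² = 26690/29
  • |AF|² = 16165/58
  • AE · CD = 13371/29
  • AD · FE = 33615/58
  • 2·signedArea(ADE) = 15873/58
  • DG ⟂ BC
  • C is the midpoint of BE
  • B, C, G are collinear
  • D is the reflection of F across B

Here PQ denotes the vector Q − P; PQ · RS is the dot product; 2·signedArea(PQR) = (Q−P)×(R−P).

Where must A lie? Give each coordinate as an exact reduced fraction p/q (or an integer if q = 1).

A = (217/58, 1543/58)

1. A_x = 217/58  [2·signedArea(ADE) = 15873/58 ∩ AD · FE = 33615/58]
2. A_y = 1543/58  [2·signedArea(ADE) = 15873/58 ∩ AD · FE = 33615/58]
   → A = (217/58, 1543/58)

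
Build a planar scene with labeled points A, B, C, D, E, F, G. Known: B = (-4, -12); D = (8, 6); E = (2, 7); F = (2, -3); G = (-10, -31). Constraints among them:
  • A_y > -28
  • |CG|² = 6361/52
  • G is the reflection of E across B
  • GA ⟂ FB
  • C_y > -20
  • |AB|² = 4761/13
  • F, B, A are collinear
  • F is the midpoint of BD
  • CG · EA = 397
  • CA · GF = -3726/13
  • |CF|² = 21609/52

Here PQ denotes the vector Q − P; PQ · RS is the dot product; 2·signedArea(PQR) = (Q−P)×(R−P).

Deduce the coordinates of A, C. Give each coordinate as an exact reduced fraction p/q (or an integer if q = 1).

1. A_x = -190/13  [F, B, A are collinear ∩ GA ⟂ FB]
2. A_y = -363/13  [F, B, A are collinear ∩ GA ⟂ FB]
   → A = (-190/13, -363/13)
3. C_x = -121/13  [CG · EA = 397 ∩ CA · GF = -3726/13]
4. C_y = -519/26  [CG · EA = 397 ∩ CA · GF = -3726/13]
   → C = (-121/13, -519/26)

A = (-190/13, -363/13)
C = (-121/13, -519/26)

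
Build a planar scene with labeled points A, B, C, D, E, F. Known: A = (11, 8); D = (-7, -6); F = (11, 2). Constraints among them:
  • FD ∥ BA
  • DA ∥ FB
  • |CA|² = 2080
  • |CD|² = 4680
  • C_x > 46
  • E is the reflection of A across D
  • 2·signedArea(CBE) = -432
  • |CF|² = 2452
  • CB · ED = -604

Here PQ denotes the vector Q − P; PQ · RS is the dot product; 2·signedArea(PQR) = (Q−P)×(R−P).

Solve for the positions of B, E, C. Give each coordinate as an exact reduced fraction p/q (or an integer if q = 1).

B = (29, 16)
C = (47, 36)
E = (-25, -20)

1. B_x = 29  [FD ∥ BA ∩ DA ∥ FB]
2. B_y = 16  [FD ∥ BA ∩ DA ∥ FB]
   → B = (29, 16)
3. E_x = -25  [E is the reflection of A across D]
4. E_y = -20  [E is the reflection of A across D]
   → E = (-25, -20)
5. C_x = 47  [2·signedArea(CBE) = -432 ∩ CB · ED = -604]
6. C_y = 36  [2·signedArea(CBE) = -432 ∩ CB · ED = -604]
   → C = (47, 36)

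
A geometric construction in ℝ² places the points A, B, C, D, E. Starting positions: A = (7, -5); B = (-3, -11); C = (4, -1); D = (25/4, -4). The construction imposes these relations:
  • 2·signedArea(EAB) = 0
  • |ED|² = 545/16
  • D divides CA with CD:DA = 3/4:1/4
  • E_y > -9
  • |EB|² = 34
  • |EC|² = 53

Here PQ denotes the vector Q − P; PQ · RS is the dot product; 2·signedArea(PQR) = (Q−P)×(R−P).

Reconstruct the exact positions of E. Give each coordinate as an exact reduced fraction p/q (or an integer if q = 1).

1. E_x = 2  [line 6·x + -10·y + -92 = 0 ∩ |EB|² = 34]
2. E_y = -8  [line 6·x + -10·y + -92 = 0 ∩ |EB|² = 34]
   → E = (2, -8)

E = (2, -8)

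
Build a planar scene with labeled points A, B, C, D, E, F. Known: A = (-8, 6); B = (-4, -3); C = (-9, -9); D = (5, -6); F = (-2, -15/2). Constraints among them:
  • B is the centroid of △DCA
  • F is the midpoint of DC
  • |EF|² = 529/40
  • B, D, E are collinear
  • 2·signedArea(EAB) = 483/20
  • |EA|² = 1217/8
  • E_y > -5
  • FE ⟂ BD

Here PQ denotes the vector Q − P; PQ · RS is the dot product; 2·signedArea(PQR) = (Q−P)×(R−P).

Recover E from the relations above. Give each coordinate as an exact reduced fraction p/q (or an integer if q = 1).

E = (-17/20, -81/20)

1. E_x = -17/20  [B, D, E are collinear ∩ FE ⟂ BD]
2. E_y = -81/20  [B, D, E are collinear ∩ FE ⟂ BD]
   → E = (-17/20, -81/20)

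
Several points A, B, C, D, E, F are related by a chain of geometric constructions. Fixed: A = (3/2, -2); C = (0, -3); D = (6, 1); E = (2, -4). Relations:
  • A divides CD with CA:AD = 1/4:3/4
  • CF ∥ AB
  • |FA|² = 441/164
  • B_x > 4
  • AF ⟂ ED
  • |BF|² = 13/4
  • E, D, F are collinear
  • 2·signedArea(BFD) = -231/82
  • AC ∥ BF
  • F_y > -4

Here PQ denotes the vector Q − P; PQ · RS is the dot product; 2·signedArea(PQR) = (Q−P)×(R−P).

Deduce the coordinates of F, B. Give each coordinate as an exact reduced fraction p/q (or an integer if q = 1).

1. F_x = 114/41  [E, D, F are collinear ∩ AF ⟂ ED]
2. F_y = -124/41  [E, D, F are collinear ∩ AF ⟂ ED]
   → F = (114/41, -124/41)
3. B_x = 351/82  [AC ∥ BF ∩ CF ∥ AB]
4. B_y = -83/41  [AC ∥ BF ∩ CF ∥ AB]
   → B = (351/82, -83/41)

B = (351/82, -83/41)
F = (114/41, -124/41)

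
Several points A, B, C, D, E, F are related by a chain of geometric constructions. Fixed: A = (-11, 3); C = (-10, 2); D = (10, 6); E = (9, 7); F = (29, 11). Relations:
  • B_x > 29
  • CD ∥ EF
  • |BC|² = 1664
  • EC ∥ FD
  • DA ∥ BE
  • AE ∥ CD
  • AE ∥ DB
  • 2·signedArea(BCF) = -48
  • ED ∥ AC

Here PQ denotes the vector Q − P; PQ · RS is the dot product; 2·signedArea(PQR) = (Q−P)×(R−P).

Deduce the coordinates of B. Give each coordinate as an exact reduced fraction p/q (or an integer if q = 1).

1. B_x = 30  [DA ∥ BE ∩ AE ∥ DB]
2. B_y = 10  [DA ∥ BE ∩ AE ∥ DB]
   → B = (30, 10)

B = (30, 10)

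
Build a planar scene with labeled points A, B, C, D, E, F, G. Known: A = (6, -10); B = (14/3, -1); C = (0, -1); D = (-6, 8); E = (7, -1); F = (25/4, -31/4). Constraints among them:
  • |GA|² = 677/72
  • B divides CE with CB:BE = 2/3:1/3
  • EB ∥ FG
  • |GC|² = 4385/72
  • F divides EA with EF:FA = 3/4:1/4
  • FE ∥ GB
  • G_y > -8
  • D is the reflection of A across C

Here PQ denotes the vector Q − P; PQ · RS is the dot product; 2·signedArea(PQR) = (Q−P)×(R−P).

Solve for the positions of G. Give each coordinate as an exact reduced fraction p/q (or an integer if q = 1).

G = (47/12, -31/4)

1. G_x = 47/12  [FE ∥ GB ∩ EB ∥ FG]
2. G_y = -31/4  [FE ∥ GB ∩ EB ∥ FG]
   → G = (47/12, -31/4)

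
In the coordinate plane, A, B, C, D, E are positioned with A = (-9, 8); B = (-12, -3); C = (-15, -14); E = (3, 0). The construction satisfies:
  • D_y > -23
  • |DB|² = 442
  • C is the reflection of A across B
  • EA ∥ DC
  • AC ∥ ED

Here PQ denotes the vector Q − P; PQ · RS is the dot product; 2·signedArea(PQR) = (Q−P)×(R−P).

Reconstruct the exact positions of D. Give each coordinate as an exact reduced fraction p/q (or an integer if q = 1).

D = (-3, -22)

1. D_x = -3  [EA ∥ DC ∩ AC ∥ ED]
2. D_y = -22  [EA ∥ DC ∩ AC ∥ ED]
   → D = (-3, -22)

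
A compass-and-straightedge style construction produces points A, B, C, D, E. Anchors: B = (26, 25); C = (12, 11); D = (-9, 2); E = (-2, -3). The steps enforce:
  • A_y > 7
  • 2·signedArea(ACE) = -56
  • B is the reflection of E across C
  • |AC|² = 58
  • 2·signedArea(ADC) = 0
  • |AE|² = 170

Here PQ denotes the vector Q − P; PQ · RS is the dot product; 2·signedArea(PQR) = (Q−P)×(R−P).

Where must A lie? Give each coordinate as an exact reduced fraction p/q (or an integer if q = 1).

A = (5, 8)

1. A_x = 5  [2·signedArea(ADC) = 0 ∩ 2·signedArea(ACE) = -56]
2. A_y = 8  [2·signedArea(ADC) = 0 ∩ 2·signedArea(ACE) = -56]
   → A = (5, 8)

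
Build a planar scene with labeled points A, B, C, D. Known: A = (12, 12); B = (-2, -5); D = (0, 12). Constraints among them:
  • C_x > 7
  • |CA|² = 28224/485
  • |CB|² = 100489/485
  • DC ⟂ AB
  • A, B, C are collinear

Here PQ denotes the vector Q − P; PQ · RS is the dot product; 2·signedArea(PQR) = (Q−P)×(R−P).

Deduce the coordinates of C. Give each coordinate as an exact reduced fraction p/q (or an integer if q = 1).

C = (3468/485, 2964/485)

1. C_x = 3468/485  [A, B, C are collinear ∩ DC ⟂ AB]
2. C_y = 2964/485  [A, B, C are collinear ∩ DC ⟂ AB]
   → C = (3468/485, 2964/485)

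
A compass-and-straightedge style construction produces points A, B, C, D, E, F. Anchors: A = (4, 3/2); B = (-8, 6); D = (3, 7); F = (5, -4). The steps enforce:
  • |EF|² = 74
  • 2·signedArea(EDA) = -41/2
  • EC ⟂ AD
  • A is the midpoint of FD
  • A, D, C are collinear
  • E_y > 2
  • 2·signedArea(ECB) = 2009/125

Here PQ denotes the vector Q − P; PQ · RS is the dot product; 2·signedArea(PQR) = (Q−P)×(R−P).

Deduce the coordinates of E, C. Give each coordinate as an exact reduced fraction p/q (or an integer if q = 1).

1. E_x = 0  [line 11/2·x + 1·y + -3 = 0 ∩ |EF|² = 74]
2. E_y = 3  [line 11/2·x + 1·y + -3 = 0 ∩ |EF|² = 74]
   → E = (0, 3)
3. C_x = 451/125  [2·signedArea(ECB) = 2009/125 ∩ A, D, C are collinear]
4. C_y = 457/125  [2·signedArea(ECB) = 2009/125 ∩ A, D, C are collinear]
   → C = (451/125, 457/125)

C = (451/125, 457/125)
E = (0, 3)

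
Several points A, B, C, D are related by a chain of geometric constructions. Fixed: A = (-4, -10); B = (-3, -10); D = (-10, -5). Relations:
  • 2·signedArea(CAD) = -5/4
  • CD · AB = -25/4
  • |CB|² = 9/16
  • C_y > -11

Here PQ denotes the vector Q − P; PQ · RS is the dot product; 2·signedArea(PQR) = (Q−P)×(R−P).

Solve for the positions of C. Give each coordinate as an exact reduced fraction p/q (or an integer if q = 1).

1. C_x = -15/4  [CD · AB = -25/4 ∩ 2·signedArea(CAD) = -5/4]
2. C_y = -10  [CD · AB = -25/4 ∩ 2·signedArea(CAD) = -5/4]
   → C = (-15/4, -10)

C = (-15/4, -10)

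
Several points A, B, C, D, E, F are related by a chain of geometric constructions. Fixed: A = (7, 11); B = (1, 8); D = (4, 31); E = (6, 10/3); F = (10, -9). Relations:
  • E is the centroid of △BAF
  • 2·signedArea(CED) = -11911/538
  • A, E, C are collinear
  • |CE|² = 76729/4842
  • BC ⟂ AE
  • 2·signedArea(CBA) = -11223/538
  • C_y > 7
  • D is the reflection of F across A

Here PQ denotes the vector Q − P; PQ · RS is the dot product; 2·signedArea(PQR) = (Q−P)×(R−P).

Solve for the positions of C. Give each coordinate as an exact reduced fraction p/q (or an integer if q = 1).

1. C_x = 3505/538  [A, E, C are collinear ∩ BC ⟂ AE]
2. C_y = 3917/538  [A, E, C are collinear ∩ BC ⟂ AE]
   → C = (3505/538, 3917/538)

C = (3505/538, 3917/538)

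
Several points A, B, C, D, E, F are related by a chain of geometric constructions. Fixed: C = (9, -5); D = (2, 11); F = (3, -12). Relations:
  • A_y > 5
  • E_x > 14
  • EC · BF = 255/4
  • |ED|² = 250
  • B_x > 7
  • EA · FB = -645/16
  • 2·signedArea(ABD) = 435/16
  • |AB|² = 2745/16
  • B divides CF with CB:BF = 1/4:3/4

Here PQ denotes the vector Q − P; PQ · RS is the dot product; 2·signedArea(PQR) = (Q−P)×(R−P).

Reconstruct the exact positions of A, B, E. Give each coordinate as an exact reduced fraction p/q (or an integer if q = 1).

1. B_x = 15/2  [B divides CF with CB:BF = 1/4:3/4]
2. B_y = -27/4  [B divides CF with CB:BF = 1/4:3/4]
   → B = (15/2, -27/4)
3. E_x = 15  [line 9/2·x + 21/4·y + -78 = 0 ∩ |ED|² = 250]
4. E_y = 2  [line 9/2·x + 21/4·y + -78 = 0 ∩ |ED|² = 250]
   → E = (15, 2)
5. A_x = 9/4  [2·signedArea(ABD) = 435/16 ∩ EA · FB = -645/16]
6. A_y = 21/4  [2·signedArea(ABD) = 435/16 ∩ EA · FB = -645/16]
   → A = (9/4, 21/4)

A = (9/4, 21/4)
B = (15/2, -27/4)
E = (15, 2)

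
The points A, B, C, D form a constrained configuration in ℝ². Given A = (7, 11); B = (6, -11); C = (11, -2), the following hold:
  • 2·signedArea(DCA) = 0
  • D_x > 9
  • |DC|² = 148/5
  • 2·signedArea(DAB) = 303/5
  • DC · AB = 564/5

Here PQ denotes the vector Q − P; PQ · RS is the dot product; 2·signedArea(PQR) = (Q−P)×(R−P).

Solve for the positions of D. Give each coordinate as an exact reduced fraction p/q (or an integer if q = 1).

1. D_x = 47/5  [2·signedArea(DCA) = 0 ∩ DC · AB = 564/5]
2. D_y = 16/5  [2·signedArea(DCA) = 0 ∩ DC · AB = 564/5]
   → D = (47/5, 16/5)

D = (47/5, 16/5)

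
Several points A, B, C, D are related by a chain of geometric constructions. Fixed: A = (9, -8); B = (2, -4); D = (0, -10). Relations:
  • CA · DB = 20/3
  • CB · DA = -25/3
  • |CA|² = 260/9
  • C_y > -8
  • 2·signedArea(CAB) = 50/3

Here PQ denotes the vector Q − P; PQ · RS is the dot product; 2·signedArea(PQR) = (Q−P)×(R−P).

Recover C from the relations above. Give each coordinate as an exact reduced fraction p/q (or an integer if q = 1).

1. C_x = 11/3  [CA · DB = 20/3 ∩ 2·signedArea(CAB) = 50/3]
2. C_y = -22/3  [CA · DB = 20/3 ∩ 2·signedArea(CAB) = 50/3]
   → C = (11/3, -22/3)

C = (11/3, -22/3)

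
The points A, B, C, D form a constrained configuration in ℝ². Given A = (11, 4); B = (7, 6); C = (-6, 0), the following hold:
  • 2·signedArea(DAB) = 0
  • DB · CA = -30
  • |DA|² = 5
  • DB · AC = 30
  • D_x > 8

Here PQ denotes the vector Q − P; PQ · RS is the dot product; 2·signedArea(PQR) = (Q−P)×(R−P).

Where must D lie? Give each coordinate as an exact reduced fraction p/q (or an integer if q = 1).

1. D_x = 9  [2·signedArea(DAB) = 0 ∩ DB · CA = -30]
2. D_y = 5  [2·signedArea(DAB) = 0 ∩ DB · CA = -30]
   → D = (9, 5)

D = (9, 5)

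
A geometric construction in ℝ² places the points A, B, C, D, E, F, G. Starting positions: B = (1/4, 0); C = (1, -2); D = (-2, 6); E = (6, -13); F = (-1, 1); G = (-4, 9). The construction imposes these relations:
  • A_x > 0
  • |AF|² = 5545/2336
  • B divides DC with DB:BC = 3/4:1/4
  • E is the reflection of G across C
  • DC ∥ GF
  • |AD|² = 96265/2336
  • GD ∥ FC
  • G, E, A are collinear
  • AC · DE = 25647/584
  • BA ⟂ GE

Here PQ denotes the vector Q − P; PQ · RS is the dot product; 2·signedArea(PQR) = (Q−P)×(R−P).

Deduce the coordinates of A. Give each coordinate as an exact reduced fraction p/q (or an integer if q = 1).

1. A_x = 69/584  [G, E, A are collinear ∩ BA ⟂ GE]
2. A_y = -35/584  [G, E, A are collinear ∩ BA ⟂ GE]
   → A = (69/584, -35/584)

A = (69/584, -35/584)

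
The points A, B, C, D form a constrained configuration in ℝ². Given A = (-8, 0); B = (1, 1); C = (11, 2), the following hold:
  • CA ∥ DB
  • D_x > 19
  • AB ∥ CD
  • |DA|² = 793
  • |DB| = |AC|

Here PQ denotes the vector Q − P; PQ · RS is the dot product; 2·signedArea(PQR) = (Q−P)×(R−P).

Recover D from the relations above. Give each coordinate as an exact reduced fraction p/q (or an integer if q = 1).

1. D_x = 20  [CA ∥ DB ∩ AB ∥ CD]
2. D_y = 3  [CA ∥ DB ∩ AB ∥ CD]
   → D = (20, 3)

D = (20, 3)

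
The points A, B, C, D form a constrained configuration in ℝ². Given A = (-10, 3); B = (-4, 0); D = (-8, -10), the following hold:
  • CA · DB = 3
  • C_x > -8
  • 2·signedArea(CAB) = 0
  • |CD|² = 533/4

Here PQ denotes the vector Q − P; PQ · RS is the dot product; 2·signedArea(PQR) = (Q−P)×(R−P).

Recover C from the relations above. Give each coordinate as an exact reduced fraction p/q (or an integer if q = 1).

1. C_x = -7  [2·signedArea(CAB) = 0 ∩ CA · DB = 3]
2. C_y = 3/2  [2·signedArea(CAB) = 0 ∩ CA · DB = 3]
   → C = (-7, 3/2)

C = (-7, 3/2)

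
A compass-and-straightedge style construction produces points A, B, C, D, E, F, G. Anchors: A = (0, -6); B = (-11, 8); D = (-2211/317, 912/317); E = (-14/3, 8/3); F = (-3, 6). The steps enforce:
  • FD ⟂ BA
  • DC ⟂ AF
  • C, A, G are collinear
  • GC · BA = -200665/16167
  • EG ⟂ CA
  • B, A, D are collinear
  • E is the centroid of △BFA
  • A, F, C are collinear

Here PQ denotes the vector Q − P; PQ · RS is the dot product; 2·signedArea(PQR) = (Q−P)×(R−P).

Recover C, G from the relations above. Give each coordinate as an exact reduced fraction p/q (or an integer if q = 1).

1. C_x = -13467/5389  [A, F, C are collinear ∩ DC ⟂ AF]
2. C_y = 21534/5389  [A, F, C are collinear ∩ DC ⟂ AF]
   → C = (-13467/5389, 21534/5389)
3. G_x = -118/51  [C, A, G are collinear ∩ EG ⟂ CA]
4. G_y = 166/51  [C, A, G are collinear ∩ EG ⟂ CA]
   → G = (-118/51, 166/51)

C = (-13467/5389, 21534/5389)
G = (-118/51, 166/51)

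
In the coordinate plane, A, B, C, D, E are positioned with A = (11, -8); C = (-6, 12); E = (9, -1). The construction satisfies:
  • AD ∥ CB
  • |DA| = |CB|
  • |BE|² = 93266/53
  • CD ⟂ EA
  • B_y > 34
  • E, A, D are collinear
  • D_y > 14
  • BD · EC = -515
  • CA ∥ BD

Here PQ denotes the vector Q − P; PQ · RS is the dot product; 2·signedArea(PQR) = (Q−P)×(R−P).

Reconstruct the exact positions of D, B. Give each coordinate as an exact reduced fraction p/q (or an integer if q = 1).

B = (-666/53, 1854/53)
D = (235/53, 794/53)

1. D_x = 235/53  [E, A, D are collinear ∩ CD ⟂ EA]
2. D_y = 794/53  [E, A, D are collinear ∩ CD ⟂ EA]
   → D = (235/53, 794/53)
3. B_x = -666/53  [CA ∥ BD ∩ AD ∥ CB]
4. B_y = 1854/53  [CA ∥ BD ∩ AD ∥ CB]
   → B = (-666/53, 1854/53)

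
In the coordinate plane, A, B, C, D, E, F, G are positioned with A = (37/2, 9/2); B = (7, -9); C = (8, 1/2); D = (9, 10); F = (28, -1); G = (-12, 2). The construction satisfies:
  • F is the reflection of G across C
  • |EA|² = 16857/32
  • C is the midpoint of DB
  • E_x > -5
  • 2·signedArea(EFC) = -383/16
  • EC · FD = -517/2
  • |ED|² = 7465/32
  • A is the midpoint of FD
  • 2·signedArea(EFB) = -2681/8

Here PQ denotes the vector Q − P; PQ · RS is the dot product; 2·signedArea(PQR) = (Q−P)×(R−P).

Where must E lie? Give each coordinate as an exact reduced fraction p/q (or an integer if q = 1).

E = (-35/8, 21/8)

1. E_x = -35/8  [2·signedArea(EFB) = -2681/8 ∩ EC · FD = -517/2]
2. E_y = 21/8  [2·signedArea(EFB) = -2681/8 ∩ EC · FD = -517/2]
   → E = (-35/8, 21/8)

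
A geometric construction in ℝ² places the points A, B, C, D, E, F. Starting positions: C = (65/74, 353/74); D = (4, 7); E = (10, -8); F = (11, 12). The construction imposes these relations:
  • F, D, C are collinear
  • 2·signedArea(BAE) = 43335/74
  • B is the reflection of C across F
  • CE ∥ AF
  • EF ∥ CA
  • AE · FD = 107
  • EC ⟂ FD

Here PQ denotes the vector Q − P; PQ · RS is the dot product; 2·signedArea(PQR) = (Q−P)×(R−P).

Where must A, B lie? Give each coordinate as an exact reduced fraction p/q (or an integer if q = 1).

A = (139/74, 1833/74)
B = (1563/74, 1423/74)

1. A_x = 139/74  [CE ∥ AF ∩ EF ∥ CA]
2. A_y = 1833/74  [CE ∥ AF ∩ EF ∥ CA]
   → A = (139/74, 1833/74)
3. B_x = 1563/74  [B is the reflection of C across F]
4. B_y = 1423/74  [B is the reflection of C across F]
   → B = (1563/74, 1423/74)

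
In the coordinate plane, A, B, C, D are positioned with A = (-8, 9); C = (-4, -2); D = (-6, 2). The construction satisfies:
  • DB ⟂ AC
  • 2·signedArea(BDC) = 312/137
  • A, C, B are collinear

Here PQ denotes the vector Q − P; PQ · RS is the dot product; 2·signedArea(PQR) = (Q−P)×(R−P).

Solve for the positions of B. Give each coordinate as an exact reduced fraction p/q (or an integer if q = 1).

1. B_x = -756/137  [A, C, B are collinear ∩ DB ⟂ AC]
2. B_y = 298/137  [A, C, B are collinear ∩ DB ⟂ AC]
   → B = (-756/137, 298/137)

B = (-756/137, 298/137)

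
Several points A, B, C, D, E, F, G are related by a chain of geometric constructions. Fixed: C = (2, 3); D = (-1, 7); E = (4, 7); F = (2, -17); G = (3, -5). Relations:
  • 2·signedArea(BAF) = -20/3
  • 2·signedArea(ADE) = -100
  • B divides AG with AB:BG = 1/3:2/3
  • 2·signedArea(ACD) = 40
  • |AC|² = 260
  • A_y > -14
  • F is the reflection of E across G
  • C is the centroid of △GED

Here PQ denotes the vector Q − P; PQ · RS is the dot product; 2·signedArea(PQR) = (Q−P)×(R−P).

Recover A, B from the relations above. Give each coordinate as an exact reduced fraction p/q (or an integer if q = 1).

A = (4, -13)
B = (11/3, -31/3)

1. A_x = 4  [2·signedArea(ACD) = 40 ∩ 2·signedArea(ADE) = -100]
2. A_y = -13  [2·signedArea(ACD) = 40 ∩ 2·signedArea(ADE) = -100]
   → A = (4, -13)
3. B_x = 11/3  [B divides AG with AB:BG = 1/3:2/3]
4. B_y = -31/3  [B divides AG with AB:BG = 1/3:2/3]
   → B = (11/3, -31/3)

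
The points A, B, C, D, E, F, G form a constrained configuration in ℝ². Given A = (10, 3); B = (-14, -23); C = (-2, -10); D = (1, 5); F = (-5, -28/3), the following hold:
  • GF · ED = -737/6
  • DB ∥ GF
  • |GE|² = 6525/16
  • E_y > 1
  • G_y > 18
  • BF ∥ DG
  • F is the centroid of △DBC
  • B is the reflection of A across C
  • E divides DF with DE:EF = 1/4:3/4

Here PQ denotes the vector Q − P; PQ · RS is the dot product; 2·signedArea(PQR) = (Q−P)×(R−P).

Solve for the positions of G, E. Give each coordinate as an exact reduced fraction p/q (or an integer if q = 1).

1. G_x = 10  [DB ∥ GF ∩ BF ∥ DG]
2. G_y = 56/3  [DB ∥ GF ∩ BF ∥ DG]
   → G = (10, 56/3)
3. E_x = -1/2  [E divides DF with DE:EF = 1/4:3/4]
4. E_y = 17/12  [E divides DF with DE:EF = 1/4:3/4]
   → E = (-1/2, 17/12)

E = (-1/2, 17/12)
G = (10, 56/3)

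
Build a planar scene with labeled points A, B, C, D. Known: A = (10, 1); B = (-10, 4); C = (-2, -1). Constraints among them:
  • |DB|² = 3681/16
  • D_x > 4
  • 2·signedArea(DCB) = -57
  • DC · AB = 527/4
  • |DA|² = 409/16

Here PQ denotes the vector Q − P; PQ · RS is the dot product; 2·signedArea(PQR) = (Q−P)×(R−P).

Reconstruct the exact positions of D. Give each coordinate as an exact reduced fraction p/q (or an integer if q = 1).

1. D_x = 5  [2·signedArea(DCB) = -57 ∩ DC · AB = 527/4]
2. D_y = 7/4  [2·signedArea(DCB) = -57 ∩ DC · AB = 527/4]
   → D = (5, 7/4)

D = (5, 7/4)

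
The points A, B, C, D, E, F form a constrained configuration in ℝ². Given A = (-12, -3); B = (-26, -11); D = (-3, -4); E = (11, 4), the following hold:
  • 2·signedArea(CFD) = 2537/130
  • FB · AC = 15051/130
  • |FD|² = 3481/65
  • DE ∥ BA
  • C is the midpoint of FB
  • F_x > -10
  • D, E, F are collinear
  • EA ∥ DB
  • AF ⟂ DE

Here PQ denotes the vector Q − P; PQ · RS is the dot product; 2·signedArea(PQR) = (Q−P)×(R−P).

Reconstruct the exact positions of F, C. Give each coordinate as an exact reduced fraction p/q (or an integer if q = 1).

1. F_x = -608/65  [D, E, F are collinear ∩ AF ⟂ DE]
2. F_y = -496/65  [D, E, F are collinear ∩ AF ⟂ DE]
   → F = (-608/65, -496/65)
3. C_x = -1149/65  [C is the midpoint of FB]
4. C_y = -1211/130  [C is the midpoint of FB]
   → C = (-1149/65, -1211/130)

C = (-1149/65, -1211/130)
F = (-608/65, -496/65)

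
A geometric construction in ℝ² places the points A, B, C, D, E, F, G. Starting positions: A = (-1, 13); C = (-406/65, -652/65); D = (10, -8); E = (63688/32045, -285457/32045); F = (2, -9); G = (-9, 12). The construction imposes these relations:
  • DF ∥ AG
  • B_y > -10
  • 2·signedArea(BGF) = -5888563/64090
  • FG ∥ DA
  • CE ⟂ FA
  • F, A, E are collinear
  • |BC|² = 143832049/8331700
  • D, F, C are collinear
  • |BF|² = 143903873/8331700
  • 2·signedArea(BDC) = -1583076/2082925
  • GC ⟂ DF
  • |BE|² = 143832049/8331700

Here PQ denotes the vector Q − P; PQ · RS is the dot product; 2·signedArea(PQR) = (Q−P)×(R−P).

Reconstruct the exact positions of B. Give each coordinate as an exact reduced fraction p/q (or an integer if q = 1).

1. B_x = -13647/6409  [2·signedArea(BDC) = -1583076/2082925 ∩ 2·signedArea(BGF) = -5888563/64090]
2. B_y = -606893/64090  [2·signedArea(BDC) = -1583076/2082925 ∩ 2·signedArea(BGF) = -5888563/64090]
   → B = (-13647/6409, -606893/64090)

B = (-13647/6409, -606893/64090)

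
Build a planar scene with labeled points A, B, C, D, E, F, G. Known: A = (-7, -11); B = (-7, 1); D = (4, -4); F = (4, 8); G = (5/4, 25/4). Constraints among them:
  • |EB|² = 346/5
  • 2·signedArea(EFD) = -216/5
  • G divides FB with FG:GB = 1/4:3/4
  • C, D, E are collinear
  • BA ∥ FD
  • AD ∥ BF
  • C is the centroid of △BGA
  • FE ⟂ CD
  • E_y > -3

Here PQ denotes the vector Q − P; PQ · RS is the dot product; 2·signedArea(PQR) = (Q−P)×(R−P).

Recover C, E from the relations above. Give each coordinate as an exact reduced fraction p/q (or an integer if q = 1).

1. C_x = -17/4  [C is the centroid of △BGA]
2. C_y = -5/4  [C is the centroid of △BGA]
   → C = (-17/4, -5/4)
3. E_x = 2/5  [C, D, E are collinear ∩ FE ⟂ CD]
4. E_y = -14/5  [C, D, E are collinear ∩ FE ⟂ CD]
   → E = (2/5, -14/5)

C = (-17/4, -5/4)
E = (2/5, -14/5)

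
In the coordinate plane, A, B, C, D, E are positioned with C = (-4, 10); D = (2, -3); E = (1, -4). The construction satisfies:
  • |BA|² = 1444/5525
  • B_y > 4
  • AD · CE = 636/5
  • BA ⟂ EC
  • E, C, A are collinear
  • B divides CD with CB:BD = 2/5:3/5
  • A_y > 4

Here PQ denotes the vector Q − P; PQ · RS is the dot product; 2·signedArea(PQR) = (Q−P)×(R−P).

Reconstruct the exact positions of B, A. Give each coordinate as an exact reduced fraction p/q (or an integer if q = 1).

A = (-460/221, 5114/1105)
B = (-8/5, 24/5)

1. B_x = -8/5  [B divides CD with CB:BD = 2/5:3/5]
2. B_y = 24/5  [B divides CD with CB:BD = 2/5:3/5]
   → B = (-8/5, 24/5)
3. A_x = -460/221  [E, C, A are collinear ∩ BA ⟂ EC]
4. A_y = 5114/1105  [E, C, A are collinear ∩ BA ⟂ EC]
   → A = (-460/221, 5114/1105)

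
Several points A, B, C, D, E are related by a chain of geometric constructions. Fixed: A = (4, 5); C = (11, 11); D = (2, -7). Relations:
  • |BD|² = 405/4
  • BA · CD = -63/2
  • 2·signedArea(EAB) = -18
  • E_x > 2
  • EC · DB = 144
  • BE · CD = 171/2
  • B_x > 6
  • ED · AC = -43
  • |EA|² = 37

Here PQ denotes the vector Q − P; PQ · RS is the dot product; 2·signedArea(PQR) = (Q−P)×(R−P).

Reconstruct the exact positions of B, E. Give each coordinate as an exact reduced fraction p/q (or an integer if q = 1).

1. B_x = 13/2  [line 9·x + 18·y + -189/2 = 0 ∩ |BD|² = 405/4]
2. B_y = 2  [line 9·x + 18·y + -189/2 = 0 ∩ |BD|² = 405/4]
   → B = (13/2, 2)
3. E_x = 3  [BE · CD = 171/2 ∩ 2·signedArea(EAB) = -18]
4. E_y = -1  [BE · CD = 171/2 ∩ 2·signedArea(EAB) = -18]
   → E = (3, -1)

B = (13/2, 2)
E = (3, -1)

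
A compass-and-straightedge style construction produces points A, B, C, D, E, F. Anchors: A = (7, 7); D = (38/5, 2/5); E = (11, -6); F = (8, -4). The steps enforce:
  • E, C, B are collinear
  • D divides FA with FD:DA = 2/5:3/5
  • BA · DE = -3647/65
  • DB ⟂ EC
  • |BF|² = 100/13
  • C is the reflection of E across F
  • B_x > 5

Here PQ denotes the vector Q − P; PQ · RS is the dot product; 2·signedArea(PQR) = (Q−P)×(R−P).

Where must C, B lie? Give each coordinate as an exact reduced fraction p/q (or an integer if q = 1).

1. C_x = 5  [C is the reflection of E across F]
2. C_y = -2  [C is the reflection of E across F]
   → C = (5, -2)
3. B_x = 74/13  [E, C, B are collinear ∩ DB ⟂ EC]
4. B_y = -32/13  [E, C, B are collinear ∩ DB ⟂ EC]
   → B = (74/13, -32/13)

B = (74/13, -32/13)
C = (5, -2)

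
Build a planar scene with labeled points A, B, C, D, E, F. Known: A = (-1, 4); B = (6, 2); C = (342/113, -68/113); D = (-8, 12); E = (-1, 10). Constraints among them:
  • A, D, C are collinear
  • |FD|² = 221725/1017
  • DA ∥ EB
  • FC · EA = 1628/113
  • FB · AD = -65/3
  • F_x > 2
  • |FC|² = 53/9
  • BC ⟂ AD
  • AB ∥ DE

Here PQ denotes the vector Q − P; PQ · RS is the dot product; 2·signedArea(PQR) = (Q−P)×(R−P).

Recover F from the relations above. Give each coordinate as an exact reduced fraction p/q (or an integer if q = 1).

F = (907/339, 610/339)

1. F_x = 907/339  [FC · EA = 1628/113 ∩ FB · AD = -65/3]
2. F_y = 610/339  [FC · EA = 1628/113 ∩ FB · AD = -65/3]
   → F = (907/339, 610/339)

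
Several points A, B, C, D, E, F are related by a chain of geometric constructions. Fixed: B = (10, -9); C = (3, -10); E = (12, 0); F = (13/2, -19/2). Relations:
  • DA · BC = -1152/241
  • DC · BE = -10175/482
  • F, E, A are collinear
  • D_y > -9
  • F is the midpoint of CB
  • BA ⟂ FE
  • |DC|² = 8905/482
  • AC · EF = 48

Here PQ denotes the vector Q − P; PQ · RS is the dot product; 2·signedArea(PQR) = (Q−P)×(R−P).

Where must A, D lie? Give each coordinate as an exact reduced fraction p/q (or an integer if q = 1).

1. A_x = 3661/482  [F, E, A are collinear ∩ BA ⟂ FE]
2. A_y = -3667/482  [F, E, A are collinear ∩ BA ⟂ FE]
   → A = (3661/482, -3667/482)
3. D_x = 3397/482  [DC · BE = -10175/482 ∩ DA · BC = -1152/241]
4. D_y = -4123/482  [DC · BE = -10175/482 ∩ DA · BC = -1152/241]
   → D = (3397/482, -4123/482)

A = (3661/482, -3667/482)
D = (3397/482, -4123/482)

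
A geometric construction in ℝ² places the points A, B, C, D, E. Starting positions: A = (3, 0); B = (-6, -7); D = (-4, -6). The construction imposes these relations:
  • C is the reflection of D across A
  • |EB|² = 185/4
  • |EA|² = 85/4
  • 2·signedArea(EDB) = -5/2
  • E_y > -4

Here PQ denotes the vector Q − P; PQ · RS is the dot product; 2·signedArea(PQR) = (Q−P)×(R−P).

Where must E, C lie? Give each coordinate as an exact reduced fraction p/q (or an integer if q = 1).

1. E_x = -1/2  [line 1·x + -2·y + -11/2 = 0 ∩ |EB|² = 185/4]
2. E_y = -3  [line 1·x + -2·y + -11/2 = 0 ∩ |EB|² = 185/4]
   → E = (-1/2, -3)
3. C_x = 10  [C is the reflection of D across A]
4. C_y = 6  [C is the reflection of D across A]
   → C = (10, 6)

C = (10, 6)
E = (-1/2, -3)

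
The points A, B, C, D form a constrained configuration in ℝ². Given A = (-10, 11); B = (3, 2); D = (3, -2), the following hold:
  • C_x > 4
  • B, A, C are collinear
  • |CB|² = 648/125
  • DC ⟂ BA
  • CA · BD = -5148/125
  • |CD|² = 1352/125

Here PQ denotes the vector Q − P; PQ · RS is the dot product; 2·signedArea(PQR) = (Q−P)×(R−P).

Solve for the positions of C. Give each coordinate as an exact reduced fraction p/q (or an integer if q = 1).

C = (609/125, 88/125)

1. C_x = 609/125  [B, A, C are collinear ∩ DC ⟂ BA]
2. C_y = 88/125  [B, A, C are collinear ∩ DC ⟂ BA]
   → C = (609/125, 88/125)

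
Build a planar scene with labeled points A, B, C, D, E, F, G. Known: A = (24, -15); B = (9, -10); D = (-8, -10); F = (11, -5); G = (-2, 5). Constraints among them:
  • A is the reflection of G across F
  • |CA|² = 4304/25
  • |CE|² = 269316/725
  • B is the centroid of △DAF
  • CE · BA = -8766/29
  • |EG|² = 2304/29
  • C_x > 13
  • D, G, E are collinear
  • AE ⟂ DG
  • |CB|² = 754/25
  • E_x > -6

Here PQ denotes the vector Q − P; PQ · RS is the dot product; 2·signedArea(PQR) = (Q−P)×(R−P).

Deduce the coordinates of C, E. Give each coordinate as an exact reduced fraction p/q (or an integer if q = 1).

C = (68/5, -7)
E = (-154/29, -95/29)

1. E_x = -154/29  [D, G, E are collinear ∩ AE ⟂ DG]
2. E_y = -95/29  [D, G, E are collinear ∩ AE ⟂ DG]
   → E = (-154/29, -95/29)
3. C_x = 68/5  [line -15·x + 5·y + 239 = 0 ∩ |CA|² = 4304/25]
4. C_y = -7  [line -15·x + 5·y + 239 = 0 ∩ |CA|² = 4304/25]
   → C = (68/5, -7)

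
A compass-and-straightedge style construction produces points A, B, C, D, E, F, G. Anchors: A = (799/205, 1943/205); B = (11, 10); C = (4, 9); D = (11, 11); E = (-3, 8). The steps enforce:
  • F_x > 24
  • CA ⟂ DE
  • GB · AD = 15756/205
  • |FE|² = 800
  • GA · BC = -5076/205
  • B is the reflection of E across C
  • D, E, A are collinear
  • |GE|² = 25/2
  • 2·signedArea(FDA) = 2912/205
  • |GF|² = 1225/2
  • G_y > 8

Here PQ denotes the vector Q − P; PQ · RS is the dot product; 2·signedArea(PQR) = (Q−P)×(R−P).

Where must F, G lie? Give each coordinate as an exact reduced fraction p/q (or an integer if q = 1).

1. F_x = 25  [line 312/205·x + -1456/205·y + 9672/205 = 0 ∩ |FE|² = 800]
2. F_y = 12  [line 312/205·x + -1456/205·y + 9672/205 = 0 ∩ |FE|² = 800]
   → F = (25, 12)
3. G_x = 1/2  [GA · BC = -5076/205 ∩ GB · AD = 15756/205]
4. G_y = 17/2  [GA · BC = -5076/205 ∩ GB · AD = 15756/205]
   → G = (1/2, 17/2)

F = (25, 12)
G = (1/2, 17/2)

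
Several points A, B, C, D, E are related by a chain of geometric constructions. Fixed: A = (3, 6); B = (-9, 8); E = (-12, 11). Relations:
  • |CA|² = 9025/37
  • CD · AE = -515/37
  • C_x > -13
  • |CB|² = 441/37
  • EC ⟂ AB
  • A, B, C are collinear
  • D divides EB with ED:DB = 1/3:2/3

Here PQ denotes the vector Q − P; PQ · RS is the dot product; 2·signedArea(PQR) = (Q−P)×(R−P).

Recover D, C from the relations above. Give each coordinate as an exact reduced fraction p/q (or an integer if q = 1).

C = (-459/37, 317/37)
D = (-11, 10)

1. D_x = -11  [D divides EB with ED:DB = 1/3:2/3]
2. D_y = 10  [D divides EB with ED:DB = 1/3:2/3]
   → D = (-11, 10)
3. C_x = -459/37  [A, B, C are collinear ∩ EC ⟂ AB]
4. C_y = 317/37  [A, B, C are collinear ∩ EC ⟂ AB]
   → C = (-459/37, 317/37)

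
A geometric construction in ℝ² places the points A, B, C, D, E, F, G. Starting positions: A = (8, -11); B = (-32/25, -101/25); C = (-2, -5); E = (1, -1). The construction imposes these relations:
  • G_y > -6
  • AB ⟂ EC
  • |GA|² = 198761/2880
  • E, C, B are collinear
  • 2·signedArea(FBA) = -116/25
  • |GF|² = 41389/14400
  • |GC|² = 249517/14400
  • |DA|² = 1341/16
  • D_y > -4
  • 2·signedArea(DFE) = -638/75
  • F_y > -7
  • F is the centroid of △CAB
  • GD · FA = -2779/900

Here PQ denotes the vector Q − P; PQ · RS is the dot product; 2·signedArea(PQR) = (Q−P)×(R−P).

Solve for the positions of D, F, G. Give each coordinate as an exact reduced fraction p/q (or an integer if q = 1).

D = (11/4, -7/2)
F = (118/75, -167/25)
G = (1297/600, -509/100)

1. F_x = 118/75  [F is the centroid of △CAB]
2. F_y = -167/25  [F is the centroid of △CAB]
   → F = (118/75, -167/25)
3. D_x = 11/4  [line -142/25·x + -43/75·y + 1021/75 = 0 ∩ |DA|² = 1341/16]
4. D_y = -7/2  [line -142/25·x + -43/75·y + 1021/75 = 0 ∩ |DA|² = 1341/16]
   → D = (11/4, -7/2)
5. G_x = 1297/600  [line -482/75·x + 108/25·y + 32293/900 = 0 ∩ |GF|² = 41389/14400]
6. G_y = -509/100  [line -482/75·x + 108/25·y + 32293/900 = 0 ∩ |GF|² = 41389/14400]
   → G = (1297/600, -509/100)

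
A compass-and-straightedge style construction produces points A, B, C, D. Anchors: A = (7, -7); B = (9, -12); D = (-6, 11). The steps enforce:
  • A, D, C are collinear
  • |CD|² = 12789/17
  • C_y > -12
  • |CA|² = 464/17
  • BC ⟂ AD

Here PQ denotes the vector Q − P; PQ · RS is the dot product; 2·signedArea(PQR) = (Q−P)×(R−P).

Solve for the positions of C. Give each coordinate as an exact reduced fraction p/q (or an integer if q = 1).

1. C_x = 171/17  [A, D, C are collinear ∩ BC ⟂ AD]
2. C_y = -191/17  [A, D, C are collinear ∩ BC ⟂ AD]
   → C = (171/17, -191/17)

C = (171/17, -191/17)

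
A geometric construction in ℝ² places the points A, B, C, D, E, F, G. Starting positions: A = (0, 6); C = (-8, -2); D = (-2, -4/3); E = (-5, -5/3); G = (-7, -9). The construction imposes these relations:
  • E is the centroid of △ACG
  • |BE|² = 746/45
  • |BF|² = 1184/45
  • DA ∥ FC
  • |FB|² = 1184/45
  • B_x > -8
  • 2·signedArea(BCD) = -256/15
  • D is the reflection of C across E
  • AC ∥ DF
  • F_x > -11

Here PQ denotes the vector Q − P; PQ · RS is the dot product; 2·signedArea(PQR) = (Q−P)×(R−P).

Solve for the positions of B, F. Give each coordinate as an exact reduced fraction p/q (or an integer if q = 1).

1. F_x = -10  [DA ∥ FC ∩ AC ∥ DF]
2. F_y = -28/3  [DA ∥ FC ∩ AC ∥ DF]
   → F = (-10, -28/3)
3. B_x = -38/5  [line -2/3·x + 6·y + 356/15 = 0 ∩ |BF|² = 1184/45]
4. B_y = -24/5  [line -2/3·x + 6·y + 356/15 = 0 ∩ |BF|² = 1184/45]
   → B = (-38/5, -24/5)

B = (-38/5, -24/5)
F = (-10, -28/3)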